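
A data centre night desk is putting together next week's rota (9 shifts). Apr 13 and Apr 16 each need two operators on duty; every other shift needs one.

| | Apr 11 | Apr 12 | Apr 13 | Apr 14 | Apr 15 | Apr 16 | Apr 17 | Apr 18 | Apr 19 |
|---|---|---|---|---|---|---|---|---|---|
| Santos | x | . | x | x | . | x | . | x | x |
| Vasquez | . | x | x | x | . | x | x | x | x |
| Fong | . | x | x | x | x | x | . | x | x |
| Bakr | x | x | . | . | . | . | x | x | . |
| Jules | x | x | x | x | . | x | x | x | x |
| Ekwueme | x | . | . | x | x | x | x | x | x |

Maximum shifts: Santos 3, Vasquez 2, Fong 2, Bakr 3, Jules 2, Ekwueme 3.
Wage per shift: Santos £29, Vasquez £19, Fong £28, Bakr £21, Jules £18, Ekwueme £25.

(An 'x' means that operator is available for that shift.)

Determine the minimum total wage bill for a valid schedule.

Picking the cheapest available operator for each shift independently would cost £207, but that ignores the shift limits.
An optimal schedule: Apr 11→Jules, Apr 12→Bakr, Apr 13→Vasquez+Fong, Apr 14→Jules, Apr 15→Ekwueme, Apr 16→Vasquez+Ekwueme, Apr 17→Bakr, Apr 18→Bakr, Apr 19→Ekwueme.
Total: 18 + 21 + 19 + 28 + 18 + 25 + 19 + 25 + 21 + 21 + 25 = £240.

£240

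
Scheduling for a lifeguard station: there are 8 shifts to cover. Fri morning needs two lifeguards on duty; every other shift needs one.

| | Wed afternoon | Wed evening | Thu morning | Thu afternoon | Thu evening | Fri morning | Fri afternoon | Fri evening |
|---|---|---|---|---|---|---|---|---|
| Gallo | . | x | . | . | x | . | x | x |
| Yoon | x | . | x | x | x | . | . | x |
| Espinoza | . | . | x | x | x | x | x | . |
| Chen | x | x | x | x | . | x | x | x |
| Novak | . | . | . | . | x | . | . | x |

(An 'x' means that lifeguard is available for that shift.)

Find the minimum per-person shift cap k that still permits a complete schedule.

2

With 5 lifeguards and 9 worker-slots to fill, someone must work at least ⌈9/5⌉ = 2 shifts, so k ≥ 2.
k = 2 works: Wed afternoon→Yoon, Wed evening→Gallo, Thu morning→Yoon, Thu afternoon→Espinoza, Thu evening→Novak, Fri morning→Espinoza+Chen, Fri afternoon→Gallo, Fri evening→Chen.
Loads: Gallo 2, Yoon 2, Espinoza 2, Chen 2, Novak 1 — all ≤ 2.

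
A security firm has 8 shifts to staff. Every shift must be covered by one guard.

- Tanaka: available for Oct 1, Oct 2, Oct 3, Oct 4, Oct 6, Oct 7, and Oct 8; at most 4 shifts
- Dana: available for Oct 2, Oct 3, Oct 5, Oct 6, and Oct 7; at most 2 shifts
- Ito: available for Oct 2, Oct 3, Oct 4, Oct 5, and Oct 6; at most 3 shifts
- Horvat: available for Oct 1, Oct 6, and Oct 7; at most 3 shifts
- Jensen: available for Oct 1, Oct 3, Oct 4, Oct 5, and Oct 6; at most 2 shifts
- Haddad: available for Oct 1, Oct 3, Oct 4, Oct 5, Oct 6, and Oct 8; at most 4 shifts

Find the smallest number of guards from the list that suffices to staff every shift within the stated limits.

8 slots to fill and no one can take more than 4, so at least ⌈8/4⌉ = 2 guards are needed.
Tanaka and Haddad alone can cover everything: Oct 1→Tanaka, Oct 2→Tanaka, Oct 3→Tanaka, Oct 4→Haddad, Oct 5→Haddad, Oct 6→Haddad, Oct 7→Tanaka, Oct 8→Haddad.

2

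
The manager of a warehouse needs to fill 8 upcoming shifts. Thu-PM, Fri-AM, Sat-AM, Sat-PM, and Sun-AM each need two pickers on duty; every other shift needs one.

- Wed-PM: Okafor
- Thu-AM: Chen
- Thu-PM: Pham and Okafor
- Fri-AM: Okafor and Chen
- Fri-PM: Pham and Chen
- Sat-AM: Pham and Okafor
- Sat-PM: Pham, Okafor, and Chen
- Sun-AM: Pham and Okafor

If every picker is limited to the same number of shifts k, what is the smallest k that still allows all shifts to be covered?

With 3 pickers and 13 worker-slots to fill, someone must work at least ⌈13/3⌉ = 5 shifts, so k ≥ 5.
k = 5 works: Wed-PM→Okafor, Thu-AM→Chen, Thu-PM→Pham+Okafor, Fri-AM→Okafor+Chen, Fri-PM→Pham, Sat-AM→Pham+Okafor, Sat-PM→Pham+Chen, Sun-AM→Pham+Okafor.
Loads: Pham 5, Okafor 5, Chen 3 — all ≤ 5.

5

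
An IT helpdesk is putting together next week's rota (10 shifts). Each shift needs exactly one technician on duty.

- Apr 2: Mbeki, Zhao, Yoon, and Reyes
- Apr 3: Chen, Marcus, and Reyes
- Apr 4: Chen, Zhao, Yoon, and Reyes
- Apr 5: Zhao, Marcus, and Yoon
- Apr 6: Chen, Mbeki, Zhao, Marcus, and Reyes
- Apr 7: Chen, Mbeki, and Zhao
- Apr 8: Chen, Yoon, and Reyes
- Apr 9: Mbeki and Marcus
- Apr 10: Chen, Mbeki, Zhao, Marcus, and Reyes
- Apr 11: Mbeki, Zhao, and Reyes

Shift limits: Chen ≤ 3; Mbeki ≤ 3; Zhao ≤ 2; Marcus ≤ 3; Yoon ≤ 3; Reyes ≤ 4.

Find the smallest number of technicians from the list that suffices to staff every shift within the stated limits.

3

10 slots to fill and no one can take more than 4, so at least ⌈10/4⌉ = 3 technicians are needed.
Chen, Marcus, and Reyes alone can cover everything: Apr 2→Reyes, Apr 3→Marcus, Apr 4→Chen, Apr 5→Marcus, Apr 6→Reyes, Apr 7→Chen, Apr 8→Chen, Apr 9→Marcus, Apr 10→Reyes, Apr 11→Reyes.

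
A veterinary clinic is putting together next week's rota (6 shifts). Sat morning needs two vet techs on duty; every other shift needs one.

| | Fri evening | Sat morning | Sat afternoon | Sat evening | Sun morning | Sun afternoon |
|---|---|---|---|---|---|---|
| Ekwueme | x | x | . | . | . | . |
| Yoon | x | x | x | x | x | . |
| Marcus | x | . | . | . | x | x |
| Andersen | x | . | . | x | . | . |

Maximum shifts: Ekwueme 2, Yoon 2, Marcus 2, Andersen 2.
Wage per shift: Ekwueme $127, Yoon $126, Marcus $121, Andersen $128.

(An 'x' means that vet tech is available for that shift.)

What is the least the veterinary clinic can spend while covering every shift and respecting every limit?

$876

Sat morning can only be covered by Ekwueme and Yoon, so that assignment is forced.
Sat afternoon can only be covered by Yoon, so that assignment is forced.
Sun afternoon can only be covered by Marcus, so that assignment is forced.
Picking the cheapest available vet tech for each shift independently would cost $868, but that ignores the shift limits.
An optimal schedule: Fri evening→Ekwueme, Sat morning→Ekwueme+Yoon, Sat afternoon→Yoon, Sat evening→Andersen, Sun morning→Marcus, Sun afternoon→Marcus.
Total: 127 + 127 + 126 + 126 + 128 + 121 + 121 = $876.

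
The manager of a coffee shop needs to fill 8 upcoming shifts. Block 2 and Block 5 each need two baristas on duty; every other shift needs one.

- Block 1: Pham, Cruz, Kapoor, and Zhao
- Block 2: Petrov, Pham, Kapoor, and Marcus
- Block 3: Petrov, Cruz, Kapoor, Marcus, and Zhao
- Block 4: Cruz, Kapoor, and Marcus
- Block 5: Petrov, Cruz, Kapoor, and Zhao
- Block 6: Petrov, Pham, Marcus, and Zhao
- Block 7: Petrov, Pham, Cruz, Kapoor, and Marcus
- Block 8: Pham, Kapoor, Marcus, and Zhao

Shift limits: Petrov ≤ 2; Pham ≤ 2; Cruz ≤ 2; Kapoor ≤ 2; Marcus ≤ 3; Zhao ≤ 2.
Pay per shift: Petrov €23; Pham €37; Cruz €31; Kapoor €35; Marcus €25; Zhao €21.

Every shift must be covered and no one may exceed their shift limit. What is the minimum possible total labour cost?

Picking the cheapest available barista for each shift independently would cost €224, but that ignores the shift limits.
An optimal schedule: Block 1→Zhao, Block 2→Petrov+Marcus, Block 3→Petrov, Block 4→Marcus, Block 5→Cruz+Kapoor, Block 6→Zhao, Block 7→Cruz, Block 8→Marcus.
Total: 21 + 23 + 25 + 23 + 25 + 31 + 35 + 21 + 31 + 25 = €260.

€260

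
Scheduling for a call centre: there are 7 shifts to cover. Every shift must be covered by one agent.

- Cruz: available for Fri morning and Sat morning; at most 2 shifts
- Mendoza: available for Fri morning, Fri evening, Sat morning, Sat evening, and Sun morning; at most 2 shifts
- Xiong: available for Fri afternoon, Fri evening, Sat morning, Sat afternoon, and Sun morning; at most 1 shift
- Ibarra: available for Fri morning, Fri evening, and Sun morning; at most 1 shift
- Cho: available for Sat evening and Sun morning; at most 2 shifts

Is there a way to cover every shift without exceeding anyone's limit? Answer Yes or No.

Total capacity is 8 and 7 slots are needed, so capacity alone doesn't rule it out.
Shifts {Fri afternoon, Sat afternoon} need 2 worker-slots in total, but the agents available for any of those shifts (Xiong) can supply at most 1 among them. So no valid schedule exists.

No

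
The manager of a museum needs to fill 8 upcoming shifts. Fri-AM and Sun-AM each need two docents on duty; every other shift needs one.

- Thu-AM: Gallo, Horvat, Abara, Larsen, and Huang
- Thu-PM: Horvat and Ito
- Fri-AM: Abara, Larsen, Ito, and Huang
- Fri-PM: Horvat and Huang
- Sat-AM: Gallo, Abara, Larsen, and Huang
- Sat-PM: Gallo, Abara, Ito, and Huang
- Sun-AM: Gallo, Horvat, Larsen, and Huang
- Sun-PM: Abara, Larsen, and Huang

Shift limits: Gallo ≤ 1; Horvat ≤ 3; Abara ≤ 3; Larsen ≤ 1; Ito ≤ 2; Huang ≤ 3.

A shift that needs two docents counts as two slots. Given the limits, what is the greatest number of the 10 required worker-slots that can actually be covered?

10

Total capacity across all docents is 1+3+3+1+2+3 = 13, and 10 slots are needed, so at most 10 can be filled.
An assignment achieving 10: Thu-AM→Huang, Thu-PM→Horvat, Fri-AM→Abara+Larsen, Fri-PM→Horvat, Sat-AM→Gallo, Sat-PM→Abara, Sun-AM→Horvat+Huang, Sun-PM→Abara.
Loads: Gallo 1/1, Horvat 3/3, Abara 3/3, Larsen 1/1, Ito 0/2, Huang 2/3.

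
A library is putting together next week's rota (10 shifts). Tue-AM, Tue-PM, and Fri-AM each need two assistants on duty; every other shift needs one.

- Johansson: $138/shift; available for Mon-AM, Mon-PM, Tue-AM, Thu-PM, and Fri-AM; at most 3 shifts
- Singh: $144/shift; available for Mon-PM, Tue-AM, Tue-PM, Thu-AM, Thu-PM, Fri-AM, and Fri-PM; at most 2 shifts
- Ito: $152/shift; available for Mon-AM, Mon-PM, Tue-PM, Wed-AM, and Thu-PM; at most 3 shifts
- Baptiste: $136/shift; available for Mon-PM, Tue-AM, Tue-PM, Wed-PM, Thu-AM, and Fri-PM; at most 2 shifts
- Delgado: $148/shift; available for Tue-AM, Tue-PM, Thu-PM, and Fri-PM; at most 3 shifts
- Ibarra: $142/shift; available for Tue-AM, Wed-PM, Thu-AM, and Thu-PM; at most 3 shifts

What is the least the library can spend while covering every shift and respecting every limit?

$1848

Wed-AM can only be covered by Ito, so that assignment is forced.
Fri-AM can only be covered by Johansson and Singh, so that assignment is forced.
Picking the cheapest available assistant for each shift independently would cost $1808, but that ignores the shift limits.
An optimal schedule: Mon-AM→Johansson, Mon-PM→Johansson, Tue-AM→Ibarra+Delgado, Tue-PM→Singh+Delgado, Wed-AM→Ito, Wed-PM→Baptiste, Thu-AM→Ibarra, Thu-PM→Ibarra, Fri-AM→Johansson+Singh, Fri-PM→Baptiste.
Total: 138 + 138 + 142 + 148 + 144 + 148 + 152 + 136 + 142 + 142 + 138 + 144 + 136 = $1848.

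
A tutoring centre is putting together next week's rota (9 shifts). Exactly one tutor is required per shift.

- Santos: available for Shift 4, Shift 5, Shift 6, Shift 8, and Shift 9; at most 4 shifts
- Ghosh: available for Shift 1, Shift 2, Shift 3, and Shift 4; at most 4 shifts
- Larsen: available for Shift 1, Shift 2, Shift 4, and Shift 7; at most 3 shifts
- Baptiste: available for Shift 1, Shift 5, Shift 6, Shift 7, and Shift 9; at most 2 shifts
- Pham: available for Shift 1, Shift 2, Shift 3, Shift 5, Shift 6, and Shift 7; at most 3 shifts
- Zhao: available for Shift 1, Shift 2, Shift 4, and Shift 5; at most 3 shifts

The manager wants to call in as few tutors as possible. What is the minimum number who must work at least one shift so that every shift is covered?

3

9 slots to fill and no one can take more than 4, so at least ⌈9/4⌉ = 3 tutors are needed.
Santos, Ghosh, and Larsen alone can cover everything: Shift 1→Ghosh, Shift 2→Ghosh, Shift 3→Ghosh, Shift 4→Ghosh, Shift 5→Santos, Shift 6→Santos, Shift 7→Larsen, Shift 8→Santos, Shift 9→Santos.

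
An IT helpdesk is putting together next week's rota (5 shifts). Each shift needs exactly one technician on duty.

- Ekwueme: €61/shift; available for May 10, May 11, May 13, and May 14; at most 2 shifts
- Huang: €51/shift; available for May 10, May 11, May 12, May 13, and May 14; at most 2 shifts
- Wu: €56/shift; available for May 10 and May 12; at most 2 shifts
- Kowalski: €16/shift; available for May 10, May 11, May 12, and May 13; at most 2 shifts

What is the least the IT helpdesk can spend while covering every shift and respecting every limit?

€190

Picking the cheapest available technician for each shift independently would cost €115, but that ignores the shift limits.
An optimal schedule: May 10→Wu, May 11→Kowalski, May 12→Kowalski, May 13→Huang, May 14→Huang.
Total: 56 + 16 + 16 + 51 + 51 = €190.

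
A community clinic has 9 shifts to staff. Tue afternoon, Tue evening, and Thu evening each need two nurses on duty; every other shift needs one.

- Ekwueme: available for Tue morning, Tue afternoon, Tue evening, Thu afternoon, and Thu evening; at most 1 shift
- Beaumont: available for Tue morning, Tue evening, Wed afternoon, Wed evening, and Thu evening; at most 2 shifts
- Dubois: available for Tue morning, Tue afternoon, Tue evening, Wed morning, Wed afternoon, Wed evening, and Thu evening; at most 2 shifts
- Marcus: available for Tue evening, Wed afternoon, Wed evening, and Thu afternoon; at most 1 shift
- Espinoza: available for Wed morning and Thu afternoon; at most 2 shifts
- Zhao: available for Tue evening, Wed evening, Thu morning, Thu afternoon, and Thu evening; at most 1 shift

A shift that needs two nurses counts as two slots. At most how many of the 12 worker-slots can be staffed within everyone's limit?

Total capacity across all nurses is 1+2+2+1+2+1 = 9, and 12 slots are needed, so at most 9 can be filled.
An assignment achieving 9: Tue morning→Beaumont, Tue afternoon→Ekwueme+Dubois, Tue evening→Marcus, Wed morning→Espinoza, Wed afternoon→Beaumont, Wed evening→Dubois, Thu morning→Zhao, Thu afternoon→Espinoza.
Loads: Ekwueme 1/1, Beaumont 2/2, Dubois 2/2, Marcus 1/1, Espinoza 2/2, Zhao 1/1.

9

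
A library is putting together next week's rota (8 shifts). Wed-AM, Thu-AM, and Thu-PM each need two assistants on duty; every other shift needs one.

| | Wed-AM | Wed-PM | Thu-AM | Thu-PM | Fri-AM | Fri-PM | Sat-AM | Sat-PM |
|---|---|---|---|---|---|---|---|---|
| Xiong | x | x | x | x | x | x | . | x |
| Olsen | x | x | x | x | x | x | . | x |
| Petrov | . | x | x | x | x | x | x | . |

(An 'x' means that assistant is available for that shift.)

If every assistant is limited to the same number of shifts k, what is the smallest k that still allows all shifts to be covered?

With 3 assistants and 11 worker-slots to fill, someone must work at least ⌈11/3⌉ = 4 shifts, so k ≥ 4.
k = 4 works: Wed-AM→Xiong+Olsen, Wed-PM→Xiong, Thu-AM→Xiong+Olsen, Thu-PM→Olsen+Petrov, Fri-AM→Olsen, Fri-PM→Petrov, Sat-AM→Petrov, Sat-PM→Xiong.
Loads: Xiong 4, Olsen 4, Petrov 3 — all ≤ 4.

4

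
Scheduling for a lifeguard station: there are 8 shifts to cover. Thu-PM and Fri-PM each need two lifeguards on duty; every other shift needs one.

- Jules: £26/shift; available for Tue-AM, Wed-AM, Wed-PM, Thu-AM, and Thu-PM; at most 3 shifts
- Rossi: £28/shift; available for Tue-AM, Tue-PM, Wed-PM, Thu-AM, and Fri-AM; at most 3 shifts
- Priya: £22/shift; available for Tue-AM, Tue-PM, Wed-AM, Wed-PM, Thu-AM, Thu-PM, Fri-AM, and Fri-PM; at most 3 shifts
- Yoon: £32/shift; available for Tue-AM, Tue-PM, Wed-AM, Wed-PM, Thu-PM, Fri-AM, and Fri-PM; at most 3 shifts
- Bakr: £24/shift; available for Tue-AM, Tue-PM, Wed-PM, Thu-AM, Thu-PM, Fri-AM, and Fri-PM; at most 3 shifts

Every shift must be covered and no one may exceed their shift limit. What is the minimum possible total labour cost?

£244

Picking the cheapest available lifeguard for each shift independently would cost £224, but that ignores the shift limits.
An optimal schedule: Tue-AM→Jules, Tue-PM→Priya, Wed-AM→Priya, Wed-PM→Jules, Thu-AM→Bakr, Thu-PM→Bakr+Jules, Fri-AM→Rossi, Fri-PM→Priya+Bakr.
Total: 26 + 22 + 22 + 26 + 24 + 24 + 26 + 28 + 22 + 24 = £244.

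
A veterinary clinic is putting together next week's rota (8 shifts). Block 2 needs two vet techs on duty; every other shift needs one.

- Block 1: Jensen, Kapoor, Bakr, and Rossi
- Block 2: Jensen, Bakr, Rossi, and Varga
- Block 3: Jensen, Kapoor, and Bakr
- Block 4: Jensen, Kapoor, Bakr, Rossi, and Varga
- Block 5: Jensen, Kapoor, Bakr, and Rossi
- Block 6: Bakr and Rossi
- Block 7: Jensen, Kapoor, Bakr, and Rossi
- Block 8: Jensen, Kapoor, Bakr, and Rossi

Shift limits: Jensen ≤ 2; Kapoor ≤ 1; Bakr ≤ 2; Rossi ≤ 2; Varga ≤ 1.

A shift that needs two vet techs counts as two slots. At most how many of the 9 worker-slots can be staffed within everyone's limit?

8

Total capacity across all vet techs is 2+1+2+2+1 = 8, and 9 slots are needed, so at most 8 can be filled.
An assignment achieving 8: Block 1→Jensen, Block 2→Bakr+Rossi, Block 3→Jensen, Block 4→Varga, Block 5→Kapoor, Block 6→Bakr, Block 7→Rossi.
Loads: Jensen 2/2, Kapoor 1/1, Bakr 2/2, Rossi 2/2, Varga 1/1.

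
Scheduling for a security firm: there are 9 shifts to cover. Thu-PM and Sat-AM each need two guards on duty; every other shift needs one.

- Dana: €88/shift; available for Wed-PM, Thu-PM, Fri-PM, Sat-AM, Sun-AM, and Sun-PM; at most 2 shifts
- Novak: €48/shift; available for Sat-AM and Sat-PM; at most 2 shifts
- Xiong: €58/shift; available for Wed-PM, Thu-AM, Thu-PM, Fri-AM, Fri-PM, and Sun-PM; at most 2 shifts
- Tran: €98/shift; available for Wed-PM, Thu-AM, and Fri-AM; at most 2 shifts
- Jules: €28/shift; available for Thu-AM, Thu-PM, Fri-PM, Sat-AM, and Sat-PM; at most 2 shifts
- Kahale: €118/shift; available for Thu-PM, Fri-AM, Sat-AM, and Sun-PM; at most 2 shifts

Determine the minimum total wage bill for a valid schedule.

Sun-AM can only be covered by Dana, so that assignment is forced.
Picking the cheapest available guard for each shift independently would cost €508, but that ignores the shift limits.
An optimal schedule: Wed-PM→Xiong, Thu-AM→Tran, Thu-PM→Jules+Dana, Fri-AM→Tran, Fri-PM→Jules, Sat-AM→Novak+Kahale, Sat-PM→Novak, Sun-AM→Dana, Sun-PM→Xiong.
Total: 58 + 98 + 28 + 88 + 98 + 28 + 48 + 118 + 48 + 88 + 58 = €758.

€758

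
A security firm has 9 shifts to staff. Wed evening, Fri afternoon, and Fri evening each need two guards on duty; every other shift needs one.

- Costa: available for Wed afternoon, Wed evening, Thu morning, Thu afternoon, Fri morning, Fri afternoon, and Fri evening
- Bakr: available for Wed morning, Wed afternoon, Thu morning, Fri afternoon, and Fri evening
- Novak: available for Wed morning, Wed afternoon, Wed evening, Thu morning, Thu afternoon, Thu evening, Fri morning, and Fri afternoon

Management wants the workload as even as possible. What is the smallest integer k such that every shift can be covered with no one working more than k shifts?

With 3 guards and 12 worker-slots to fill, someone must work at least ⌈12/3⌉ = 4 shifts, so k ≥ 4.
k = 4 works: Wed morning→Bakr, Wed afternoon→Bakr, Wed evening→Costa+Novak, Thu morning→Novak, Thu afternoon→Costa, Thu evening→Novak, Fri morning→Costa, Fri afternoon→Bakr+Novak, Fri evening→Costa+Bakr.
Loads: Costa 4, Bakr 4, Novak 4 — all ≤ 4.

4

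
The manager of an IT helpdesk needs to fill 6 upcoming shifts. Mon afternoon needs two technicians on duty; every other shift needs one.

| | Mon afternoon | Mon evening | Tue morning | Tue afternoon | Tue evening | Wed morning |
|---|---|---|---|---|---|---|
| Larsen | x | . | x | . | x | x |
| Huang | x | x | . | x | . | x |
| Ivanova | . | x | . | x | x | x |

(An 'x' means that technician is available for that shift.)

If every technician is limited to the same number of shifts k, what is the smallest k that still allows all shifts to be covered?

3

With 3 technicians and 7 worker-slots to fill, someone must work at least ⌈7/3⌉ = 3 shifts, so k ≥ 3.
k = 3 works: Mon afternoon→Larsen+Huang, Mon evening→Huang, Tue morning→Larsen, Tue afternoon→Huang, Tue evening→Larsen, Wed morning→Ivanova.
Loads: Larsen 3, Huang 3, Ivanova 1 — all ≤ 3.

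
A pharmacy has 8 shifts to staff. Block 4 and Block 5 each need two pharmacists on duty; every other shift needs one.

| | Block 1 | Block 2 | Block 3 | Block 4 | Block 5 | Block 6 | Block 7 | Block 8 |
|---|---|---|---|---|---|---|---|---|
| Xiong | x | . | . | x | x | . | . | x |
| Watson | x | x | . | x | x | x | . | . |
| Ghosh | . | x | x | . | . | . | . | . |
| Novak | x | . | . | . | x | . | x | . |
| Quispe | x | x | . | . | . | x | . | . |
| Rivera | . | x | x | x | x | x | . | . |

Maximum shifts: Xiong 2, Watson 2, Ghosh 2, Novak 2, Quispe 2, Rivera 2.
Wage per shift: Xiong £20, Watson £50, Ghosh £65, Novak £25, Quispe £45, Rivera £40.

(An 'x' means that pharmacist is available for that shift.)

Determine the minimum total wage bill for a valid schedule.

£360

Block 7 can only be covered by Novak, so that assignment is forced.
Block 8 can only be covered by Xiong, so that assignment is forced.
Picking the cheapest available pharmacist for each shift independently would cost £290, but that ignores the shift limits.
An optimal schedule: Block 1→Quispe, Block 2→Watson, Block 3→Rivera, Block 4→Xiong+Rivera, Block 5→Novak+Watson, Block 6→Quispe, Block 7→Novak, Block 8→Xiong.
Total: 45 + 50 + 40 + 20 + 40 + 25 + 50 + 45 + 25 + 20 = £360.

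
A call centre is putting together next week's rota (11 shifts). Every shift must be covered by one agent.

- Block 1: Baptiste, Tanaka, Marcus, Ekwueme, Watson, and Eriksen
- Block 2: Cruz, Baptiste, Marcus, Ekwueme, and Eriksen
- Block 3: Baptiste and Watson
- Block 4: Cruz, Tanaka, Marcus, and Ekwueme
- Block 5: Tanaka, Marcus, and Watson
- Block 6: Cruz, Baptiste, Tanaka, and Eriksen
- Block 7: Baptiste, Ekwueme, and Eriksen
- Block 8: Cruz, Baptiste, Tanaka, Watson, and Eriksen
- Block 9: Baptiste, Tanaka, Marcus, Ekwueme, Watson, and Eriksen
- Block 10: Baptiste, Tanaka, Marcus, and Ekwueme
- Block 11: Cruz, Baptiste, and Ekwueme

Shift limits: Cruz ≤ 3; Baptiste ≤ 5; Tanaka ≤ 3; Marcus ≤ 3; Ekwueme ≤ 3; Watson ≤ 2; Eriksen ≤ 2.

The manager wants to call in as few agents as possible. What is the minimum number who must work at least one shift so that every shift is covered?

3

11 slots to fill and no one can take more than 5, so at least ⌈11/5⌉ = 3 agents are needed.
Cruz, Baptiste, and Tanaka alone can cover everything: Block 1→Baptiste, Block 2→Cruz, Block 3→Baptiste, Block 4→Cruz, Block 5→Tanaka, Block 6→Tanaka, Block 7→Baptiste, Block 8→Tanaka, Block 9→Baptiste, Block 10→Baptiste, Block 11→Cruz.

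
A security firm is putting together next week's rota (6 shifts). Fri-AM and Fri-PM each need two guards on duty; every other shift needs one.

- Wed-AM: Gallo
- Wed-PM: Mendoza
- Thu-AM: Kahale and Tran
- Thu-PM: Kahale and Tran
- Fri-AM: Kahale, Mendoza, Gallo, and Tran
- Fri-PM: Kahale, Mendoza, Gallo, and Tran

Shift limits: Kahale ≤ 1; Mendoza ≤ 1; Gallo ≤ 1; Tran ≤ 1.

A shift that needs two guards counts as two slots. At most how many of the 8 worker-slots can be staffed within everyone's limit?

Total capacity across all guards is 1+1+1+1 = 4, and 8 slots are needed, so at most 4 can be filled.
An assignment achieving 4: Wed-AM→Gallo, Wed-PM→Mendoza, Thu-AM→Kahale, Thu-PM→Tran.
Loads: Kahale 1/1, Mendoza 1/1, Gallo 1/1, Tran 1/1.

4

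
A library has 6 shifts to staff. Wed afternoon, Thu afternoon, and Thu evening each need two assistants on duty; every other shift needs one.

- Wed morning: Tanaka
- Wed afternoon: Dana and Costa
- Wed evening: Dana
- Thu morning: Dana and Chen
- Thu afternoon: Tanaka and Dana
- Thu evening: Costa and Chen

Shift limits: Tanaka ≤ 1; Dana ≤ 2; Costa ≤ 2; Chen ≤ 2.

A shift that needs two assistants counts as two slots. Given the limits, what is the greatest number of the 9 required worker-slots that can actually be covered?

7

Total capacity across all assistants is 1+2+2+2 = 7, and 9 slots are needed, so at most 7 can be filled.
An assignment achieving 7: Wed morning→Tanaka, Wed afternoon→Dana+Costa, Wed evening→Dana, Thu morning→Chen, Thu evening→Costa+Chen.
Loads: Tanaka 1/1, Dana 2/2, Costa 2/2, Chen 2/2.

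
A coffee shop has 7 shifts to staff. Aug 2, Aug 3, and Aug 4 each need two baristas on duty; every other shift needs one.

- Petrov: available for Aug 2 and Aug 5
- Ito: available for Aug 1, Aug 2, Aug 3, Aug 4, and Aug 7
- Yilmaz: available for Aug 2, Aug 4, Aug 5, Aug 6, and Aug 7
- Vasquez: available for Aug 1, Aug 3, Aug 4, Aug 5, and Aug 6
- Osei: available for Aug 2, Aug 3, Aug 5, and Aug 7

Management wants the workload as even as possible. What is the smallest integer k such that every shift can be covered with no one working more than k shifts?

2

With 5 baristas and 10 worker-slots to fill, someone must work at least ⌈10/5⌉ = 2 shifts, so k ≥ 2.
k = 2 works: Aug 1→Ito, Aug 2→Petrov+Osei, Aug 3→Ito+Vasquez, Aug 4→Yilmaz+Vasquez, Aug 5→Petrov, Aug 6→Yilmaz, Aug 7→Osei.
Loads: Petrov 2, Ito 2, Yilmaz 2, Vasquez 2, Osei 2 — all ≤ 2.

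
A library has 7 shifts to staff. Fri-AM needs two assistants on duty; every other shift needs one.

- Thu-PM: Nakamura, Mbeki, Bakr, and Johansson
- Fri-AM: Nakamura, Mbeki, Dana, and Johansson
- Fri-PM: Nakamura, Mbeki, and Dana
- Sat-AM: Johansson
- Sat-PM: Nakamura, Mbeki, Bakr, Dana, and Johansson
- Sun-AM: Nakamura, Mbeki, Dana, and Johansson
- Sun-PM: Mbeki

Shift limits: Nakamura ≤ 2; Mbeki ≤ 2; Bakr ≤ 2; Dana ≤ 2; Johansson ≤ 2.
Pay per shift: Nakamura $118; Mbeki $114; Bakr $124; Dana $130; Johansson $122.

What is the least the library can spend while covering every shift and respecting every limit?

$956

Sat-AM can only be covered by Johansson, so that assignment is forced.
Sun-PM can only be covered by Mbeki, so that assignment is forced.
Picking the cheapest available assistant for each shift independently would cost $924, but that ignores the shift limits.
An optimal schedule: Thu-PM→Bakr, Fri-AM→Nakamura+Johansson, Fri-PM→Mbeki, Sat-AM→Johansson, Sat-PM→Bakr, Sun-AM→Nakamura, Sun-PM→Mbeki.
Total: 124 + 118 + 122 + 114 + 122 + 124 + 118 + 114 = $956.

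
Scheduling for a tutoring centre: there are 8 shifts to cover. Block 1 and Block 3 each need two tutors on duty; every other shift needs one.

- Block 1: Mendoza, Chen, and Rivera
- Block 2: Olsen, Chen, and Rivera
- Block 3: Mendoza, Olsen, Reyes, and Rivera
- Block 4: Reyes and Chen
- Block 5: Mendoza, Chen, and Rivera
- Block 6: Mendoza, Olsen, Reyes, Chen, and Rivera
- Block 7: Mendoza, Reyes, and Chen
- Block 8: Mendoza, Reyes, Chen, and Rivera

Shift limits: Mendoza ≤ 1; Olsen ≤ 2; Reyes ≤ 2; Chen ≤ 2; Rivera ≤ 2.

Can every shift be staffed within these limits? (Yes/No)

Total capacity is 1+2+2+2+2 = 9 but 10 worker-slots are needed — infeasible.

No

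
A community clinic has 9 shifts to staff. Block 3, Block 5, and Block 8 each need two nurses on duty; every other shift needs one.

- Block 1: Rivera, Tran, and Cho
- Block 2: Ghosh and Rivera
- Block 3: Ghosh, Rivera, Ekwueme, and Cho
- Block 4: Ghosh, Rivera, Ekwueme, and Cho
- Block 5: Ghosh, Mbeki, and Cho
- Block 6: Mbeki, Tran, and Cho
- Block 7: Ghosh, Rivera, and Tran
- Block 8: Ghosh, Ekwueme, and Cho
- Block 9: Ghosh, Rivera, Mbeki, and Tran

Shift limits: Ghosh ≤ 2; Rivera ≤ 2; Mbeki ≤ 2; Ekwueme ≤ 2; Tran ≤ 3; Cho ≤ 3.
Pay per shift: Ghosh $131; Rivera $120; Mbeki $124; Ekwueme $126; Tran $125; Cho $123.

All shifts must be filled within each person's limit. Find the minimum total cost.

$1484

Picking the cheapest available nurse for each shift independently would cost $1462, but that ignores the shift limits.
An optimal schedule: Block 1→Tran, Block 2→Rivera, Block 3→Cho+Ekwueme, Block 4→Rivera, Block 5→Cho+Mbeki, Block 6→Mbeki, Block 7→Tran, Block 8→Cho+Ekwueme, Block 9→Tran.
Total: 125 + 120 + 123 + 126 + 120 + 123 + 124 + 124 + 125 + 123 + 126 + 125 = $1484.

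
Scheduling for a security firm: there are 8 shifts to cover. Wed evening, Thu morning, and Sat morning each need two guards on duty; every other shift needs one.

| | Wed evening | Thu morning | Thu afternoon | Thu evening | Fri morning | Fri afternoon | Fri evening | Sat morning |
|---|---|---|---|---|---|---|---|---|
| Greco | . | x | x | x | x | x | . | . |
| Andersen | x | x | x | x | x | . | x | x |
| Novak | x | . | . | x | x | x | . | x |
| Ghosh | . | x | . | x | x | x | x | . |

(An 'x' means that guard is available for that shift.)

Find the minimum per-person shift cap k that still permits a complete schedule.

With 4 guards and 11 worker-slots to fill, someone must work at least ⌈11/4⌉ = 3 shifts, so k ≥ 3.
k = 3 works: Wed evening→Andersen+Novak, Thu morning→Greco+Ghosh, Thu afternoon→Greco, Thu evening→Novak, Fri morning→Ghosh, Fri afternoon→Greco, Fri evening→Andersen, Sat morning→Andersen+Novak.
Loads: Greco 3, Andersen 3, Novak 3, Ghosh 2 — all ≤ 3.

3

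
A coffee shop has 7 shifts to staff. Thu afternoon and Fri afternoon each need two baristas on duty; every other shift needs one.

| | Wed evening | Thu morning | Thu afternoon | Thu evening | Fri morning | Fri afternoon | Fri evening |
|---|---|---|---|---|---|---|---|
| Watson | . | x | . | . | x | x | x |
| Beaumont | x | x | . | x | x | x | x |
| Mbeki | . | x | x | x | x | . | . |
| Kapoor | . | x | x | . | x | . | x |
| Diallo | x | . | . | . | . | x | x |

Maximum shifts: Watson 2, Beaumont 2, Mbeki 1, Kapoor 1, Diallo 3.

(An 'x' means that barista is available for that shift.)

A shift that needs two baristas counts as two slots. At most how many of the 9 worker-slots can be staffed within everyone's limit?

9

Total capacity across all baristas is 2+2+1+1+3 = 9, and 9 slots are needed, so at most 9 can be filled.
An assignment achieving 9: Wed evening→Diallo, Thu morning→Watson, Thu afternoon→Mbeki+Kapoor, Thu evening→Beaumont, Fri morning→Beaumont, Fri afternoon→Watson+Diallo, Fri evening→Diallo.
Loads: Watson 2/2, Beaumont 2/2, Mbeki 1/1, Kapoor 1/1, Diallo 3/3.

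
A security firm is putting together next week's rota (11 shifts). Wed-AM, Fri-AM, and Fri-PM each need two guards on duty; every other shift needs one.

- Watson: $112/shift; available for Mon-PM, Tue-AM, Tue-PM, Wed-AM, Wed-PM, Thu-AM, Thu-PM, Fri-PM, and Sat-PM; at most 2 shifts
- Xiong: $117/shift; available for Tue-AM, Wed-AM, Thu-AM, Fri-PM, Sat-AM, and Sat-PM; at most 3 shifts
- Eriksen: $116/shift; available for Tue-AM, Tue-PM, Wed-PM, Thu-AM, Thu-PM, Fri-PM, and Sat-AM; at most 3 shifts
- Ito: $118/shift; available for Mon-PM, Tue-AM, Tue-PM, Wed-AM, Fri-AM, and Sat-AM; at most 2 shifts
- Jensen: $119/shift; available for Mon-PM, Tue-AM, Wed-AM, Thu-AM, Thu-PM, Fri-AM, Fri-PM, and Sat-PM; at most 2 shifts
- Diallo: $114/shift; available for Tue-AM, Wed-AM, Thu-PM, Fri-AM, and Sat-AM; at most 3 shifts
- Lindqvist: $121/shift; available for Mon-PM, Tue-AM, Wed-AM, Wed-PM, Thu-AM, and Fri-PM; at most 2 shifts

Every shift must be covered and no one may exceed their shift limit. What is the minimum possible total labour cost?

$1620

Picking the cheapest available guard for each shift independently would cost $1584, but that ignores the shift limits.
An optimal schedule: Mon-PM→Ito, Tue-AM→Eriksen, Tue-PM→Watson, Wed-AM→Xiong+Jensen, Wed-PM→Watson, Thu-AM→Eriksen, Thu-PM→Diallo, Fri-AM→Diallo+Ito, Fri-PM→Eriksen+Xiong, Sat-AM→Diallo, Sat-PM→Xiong.
Total: 118 + 116 + 112 + 117 + 119 + 112 + 116 + 114 + 114 + 118 + 116 + 117 + 114 + 117 = $1620.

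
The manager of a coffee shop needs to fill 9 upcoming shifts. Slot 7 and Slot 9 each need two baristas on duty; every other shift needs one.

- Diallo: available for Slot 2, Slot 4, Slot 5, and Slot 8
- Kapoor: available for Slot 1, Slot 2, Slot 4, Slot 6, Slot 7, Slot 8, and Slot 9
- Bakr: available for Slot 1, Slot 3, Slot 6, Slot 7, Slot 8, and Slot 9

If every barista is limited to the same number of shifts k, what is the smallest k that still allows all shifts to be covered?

4

With 3 baristas and 11 worker-slots to fill, someone must work at least ⌈11/3⌉ = 4 shifts, so k ≥ 4.
k = 4 works: Slot 1→Kapoor, Slot 2→Diallo, Slot 3→Bakr, Slot 4→Diallo, Slot 5→Diallo, Slot 6→Kapoor, Slot 7→Kapoor+Bakr, Slot 8→Diallo, Slot 9→Kapoor+Bakr.
Loads: Diallo 4, Kapoor 4, Bakr 3 — all ≤ 4.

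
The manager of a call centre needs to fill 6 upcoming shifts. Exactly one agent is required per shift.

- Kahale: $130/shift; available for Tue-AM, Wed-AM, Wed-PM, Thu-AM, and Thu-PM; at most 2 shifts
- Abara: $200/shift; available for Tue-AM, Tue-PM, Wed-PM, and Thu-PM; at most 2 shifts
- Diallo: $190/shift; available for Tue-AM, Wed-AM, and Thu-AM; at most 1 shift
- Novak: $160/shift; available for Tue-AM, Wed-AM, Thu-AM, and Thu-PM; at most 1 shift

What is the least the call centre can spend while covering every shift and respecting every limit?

$1010

Tue-PM can only be covered by Abara, so that assignment is forced.
Picking the cheapest available agent for each shift independently would cost $850, but that ignores the shift limits.
An optimal schedule: Tue-AM→Novak, Tue-PM→Abara, Wed-AM→Kahale, Wed-PM→Kahale, Thu-AM→Diallo, Thu-PM→Abara.
Total: 160 + 200 + 130 + 130 + 190 + 200 = $1010.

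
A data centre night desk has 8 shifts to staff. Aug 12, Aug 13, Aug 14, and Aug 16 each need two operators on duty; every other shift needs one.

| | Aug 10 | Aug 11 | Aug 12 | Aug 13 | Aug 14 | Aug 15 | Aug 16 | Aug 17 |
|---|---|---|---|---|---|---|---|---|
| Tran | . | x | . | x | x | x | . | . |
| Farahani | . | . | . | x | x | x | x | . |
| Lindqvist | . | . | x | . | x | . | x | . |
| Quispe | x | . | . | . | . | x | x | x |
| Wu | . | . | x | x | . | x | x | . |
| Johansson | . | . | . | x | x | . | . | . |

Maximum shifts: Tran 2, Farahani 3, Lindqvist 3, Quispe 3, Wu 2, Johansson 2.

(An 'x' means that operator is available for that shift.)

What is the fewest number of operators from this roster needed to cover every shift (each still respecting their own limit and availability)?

12 slots to fill and no one can take more than 3, so at least ⌈12/3⌉ = 4 operators are needed.
Any 4 operators together have capacity at most 3+3+3+2 = 11 < 12 slots, so 4 can never suffice.
Tran, Farahani, Lindqvist, Quispe, and Wu alone can cover everything: Aug 10→Quispe, Aug 11→Tran, Aug 12→Lindqvist+Wu, Aug 13→Tran+Farahani, Aug 14→Farahani+Lindqvist, Aug 15→Farahani, Aug 16→Lindqvist+Quispe, Aug 17→Quispe.

5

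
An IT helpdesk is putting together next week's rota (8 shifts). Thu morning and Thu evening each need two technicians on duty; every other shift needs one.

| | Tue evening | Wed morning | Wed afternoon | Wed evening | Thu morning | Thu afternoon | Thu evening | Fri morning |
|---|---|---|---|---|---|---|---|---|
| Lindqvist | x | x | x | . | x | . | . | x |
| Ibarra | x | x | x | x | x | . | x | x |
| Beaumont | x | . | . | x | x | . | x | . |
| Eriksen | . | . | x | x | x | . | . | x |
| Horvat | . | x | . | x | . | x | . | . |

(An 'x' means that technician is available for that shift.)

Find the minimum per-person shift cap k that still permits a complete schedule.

With 5 technicians and 10 worker-slots to fill, someone must work at least ⌈10/5⌉ = 2 shifts, so k ≥ 2.
k = 2 works: Tue evening→Lindqvist, Wed morning→Lindqvist, Wed afternoon→Ibarra, Wed evening→Horvat, Thu morning→Beaumont+Eriksen, Thu afternoon→Horvat, Thu evening→Ibarra+Beaumont, Fri morning→Eriksen.
Loads: Lindqvist 2, Ibarra 2, Beaumont 2, Eriksen 2, Horvat 2 — all ≤ 2.

2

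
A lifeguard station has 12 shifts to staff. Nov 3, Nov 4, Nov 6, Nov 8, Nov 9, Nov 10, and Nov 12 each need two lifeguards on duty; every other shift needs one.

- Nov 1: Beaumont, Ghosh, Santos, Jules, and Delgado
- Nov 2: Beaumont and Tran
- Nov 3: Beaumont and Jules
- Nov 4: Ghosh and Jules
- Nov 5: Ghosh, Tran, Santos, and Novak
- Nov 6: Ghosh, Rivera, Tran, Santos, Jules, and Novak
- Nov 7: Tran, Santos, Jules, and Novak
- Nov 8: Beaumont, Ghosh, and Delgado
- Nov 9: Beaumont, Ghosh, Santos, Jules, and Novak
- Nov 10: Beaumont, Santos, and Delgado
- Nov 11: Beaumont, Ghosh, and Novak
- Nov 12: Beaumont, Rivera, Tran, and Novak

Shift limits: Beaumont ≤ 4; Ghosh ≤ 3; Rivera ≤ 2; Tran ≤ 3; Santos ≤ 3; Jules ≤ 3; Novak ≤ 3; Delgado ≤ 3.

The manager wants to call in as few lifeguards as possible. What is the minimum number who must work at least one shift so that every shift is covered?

19 slots to fill and no one can take more than 4, so at least ⌈19/4⌉ = 5 lifeguards are needed.
Any 5 lifeguards together have capacity at most 4+3+3+3+3 = 16 < 19 slots, so 5 can never suffice.
Beaumont, Ghosh, Tran, Santos, Jules, and Novak alone can cover everything: Nov 1→Santos, Nov 2→Beaumont, Nov 3→Beaumont+Jules, Nov 4→Ghosh+Jules, Nov 5→Tran, Nov 6→Santos+Novak, Nov 7→Tran, Nov 8→Beaumont+Ghosh, Nov 9→Jules+Novak, Nov 10→Beaumont+Santos, Nov 11→Ghosh, Nov 12→Tran+Novak.

6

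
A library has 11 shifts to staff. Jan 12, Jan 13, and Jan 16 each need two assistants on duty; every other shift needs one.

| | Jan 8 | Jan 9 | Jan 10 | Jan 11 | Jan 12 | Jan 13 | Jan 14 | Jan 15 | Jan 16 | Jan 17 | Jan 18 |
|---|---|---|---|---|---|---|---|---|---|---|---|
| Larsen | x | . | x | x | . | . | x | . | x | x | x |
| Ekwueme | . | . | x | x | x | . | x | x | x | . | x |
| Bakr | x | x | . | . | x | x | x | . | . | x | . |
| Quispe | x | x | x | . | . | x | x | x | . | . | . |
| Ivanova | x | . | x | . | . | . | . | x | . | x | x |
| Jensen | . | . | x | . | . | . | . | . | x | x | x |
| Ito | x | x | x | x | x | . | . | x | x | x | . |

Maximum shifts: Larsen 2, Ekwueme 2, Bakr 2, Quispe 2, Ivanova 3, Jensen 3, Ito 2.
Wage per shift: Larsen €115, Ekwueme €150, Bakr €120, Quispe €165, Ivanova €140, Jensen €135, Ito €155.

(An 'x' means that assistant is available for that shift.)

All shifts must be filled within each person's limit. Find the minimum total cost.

€1915

Jan 13 can only be covered by Bakr and Quispe, so that assignment is forced.
Picking the cheapest available assistant for each shift independently would cost €1755, but that ignores the shift limits.
An optimal schedule: Jan 8→Ivanova, Jan 9→Bakr, Jan 10→Ivanova, Jan 11→Larsen, Jan 12→Ekwueme+Ito, Jan 13→Bakr+Quispe, Jan 14→Larsen, Jan 15→Ivanova, Jan 16→Jensen+Ekwueme, Jan 17→Jensen, Jan 18→Jensen.
Total: 140 + 120 + 140 + 115 + 150 + 155 + 120 + 165 + 115 + 140 + 135 + 150 + 135 + 135 = €1915.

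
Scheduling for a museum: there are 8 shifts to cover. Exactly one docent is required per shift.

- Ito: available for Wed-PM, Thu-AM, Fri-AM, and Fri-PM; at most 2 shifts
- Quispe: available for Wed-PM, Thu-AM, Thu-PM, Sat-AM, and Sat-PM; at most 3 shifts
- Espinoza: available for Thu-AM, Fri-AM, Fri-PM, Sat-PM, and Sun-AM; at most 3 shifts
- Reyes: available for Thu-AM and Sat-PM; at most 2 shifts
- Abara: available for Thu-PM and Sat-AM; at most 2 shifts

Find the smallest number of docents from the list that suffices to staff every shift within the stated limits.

3

8 slots to fill and no one can take more than 3, so at least ⌈8/3⌉ = 3 docents are needed.
Ito, Quispe, and Espinoza alone can cover everything: Wed-PM→Ito, Thu-AM→Espinoza, Thu-PM→Quispe, Fri-AM→Ito, Fri-PM→Espinoza, Sat-AM→Quispe, Sat-PM→Quispe, Sun-AM→Espinoza.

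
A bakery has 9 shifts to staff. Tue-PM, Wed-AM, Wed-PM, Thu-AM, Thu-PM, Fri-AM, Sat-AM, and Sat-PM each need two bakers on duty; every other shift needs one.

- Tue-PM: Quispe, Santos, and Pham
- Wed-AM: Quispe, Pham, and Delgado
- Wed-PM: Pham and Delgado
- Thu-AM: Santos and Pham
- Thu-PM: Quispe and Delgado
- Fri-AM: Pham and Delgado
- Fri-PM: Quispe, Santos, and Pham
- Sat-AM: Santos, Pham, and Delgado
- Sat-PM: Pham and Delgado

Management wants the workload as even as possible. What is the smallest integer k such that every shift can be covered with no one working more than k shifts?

5

With 4 bakers and 17 worker-slots to fill, someone must work at least ⌈17/4⌉ = 5 shifts, so k ≥ 5.
k = 5 works: Tue-PM→Quispe+Santos, Wed-AM→Quispe+Pham, Wed-PM→Pham+Delgado, Thu-AM→Santos+Pham, Thu-PM→Quispe+Delgado, Fri-AM→Pham+Delgado, Fri-PM→Quispe, Sat-AM→Santos+Delgado, Sat-PM→Pham+Delgado.
Loads: Quispe 4, Santos 3, Pham 5, Delgado 5 — all ≤ 5.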